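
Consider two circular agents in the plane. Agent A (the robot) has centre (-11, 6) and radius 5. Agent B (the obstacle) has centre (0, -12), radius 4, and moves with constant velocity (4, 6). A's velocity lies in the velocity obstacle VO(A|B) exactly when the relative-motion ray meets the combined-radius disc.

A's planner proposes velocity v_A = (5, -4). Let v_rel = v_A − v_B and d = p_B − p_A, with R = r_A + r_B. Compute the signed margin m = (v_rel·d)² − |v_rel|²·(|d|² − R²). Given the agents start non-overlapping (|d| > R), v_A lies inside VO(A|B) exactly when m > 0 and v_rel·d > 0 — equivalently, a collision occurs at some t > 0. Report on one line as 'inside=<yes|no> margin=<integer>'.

d = (11, -18),  |d|² = 445;  R = 5+4 = 9,  c = 445−9² = 364
v_rel = (1, -10),  |v_rel|² = 101;  v_rel·d = (1)·(11) + (-10)·(-18) = 191
101·t² − 382·t + 364 = 0  ⇒  m = 191² − 101·364 = -283
m = -283 < 0,  v_rel·d = 191 > 0  ⇒  outside

inside=no margin=-283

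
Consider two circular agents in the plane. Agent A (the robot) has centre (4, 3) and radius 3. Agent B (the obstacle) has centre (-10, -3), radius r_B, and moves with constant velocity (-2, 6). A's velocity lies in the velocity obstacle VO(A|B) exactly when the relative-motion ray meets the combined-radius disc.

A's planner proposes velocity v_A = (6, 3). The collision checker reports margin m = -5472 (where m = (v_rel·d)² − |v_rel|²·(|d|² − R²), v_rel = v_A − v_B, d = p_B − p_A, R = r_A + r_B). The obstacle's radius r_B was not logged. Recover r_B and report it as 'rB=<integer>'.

m = -5472
d = (-14, -6);  v_rel = (8, -3),  |v_rel|² = 73
v_rel×d = (8)·(-6) − (-3)·(-14) = -90
since m = R²·73 − (-90)²:  R² = (8100 + -5472) / 73 = 36
R = √36 = 6  ⇒  r_B = 6 − 3 = 3

rB=3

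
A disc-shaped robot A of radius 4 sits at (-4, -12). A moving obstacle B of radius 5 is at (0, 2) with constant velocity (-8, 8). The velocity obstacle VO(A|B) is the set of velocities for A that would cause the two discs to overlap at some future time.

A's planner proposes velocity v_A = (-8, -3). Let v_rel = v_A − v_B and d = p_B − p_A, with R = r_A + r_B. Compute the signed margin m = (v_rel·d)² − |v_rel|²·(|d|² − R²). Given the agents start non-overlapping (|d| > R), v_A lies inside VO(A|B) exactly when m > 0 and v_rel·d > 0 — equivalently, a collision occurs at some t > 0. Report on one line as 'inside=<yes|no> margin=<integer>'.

d = (4, 14),  |d|² = 212;  R = 4+5 = 9,  c = 212−9² = 131
v_rel = (0, -11),  |v_rel|² = 121;  v_rel·d = (0)·(4) + (-11)·(14) = -154
121·t² + 308·t + 131 = 0  ⇒  m = (-154)² − 121·131 = 7865
m = 7865 > 0,  v_rel·d = -154 < 0  ⇒  outside

inside=no margin=7865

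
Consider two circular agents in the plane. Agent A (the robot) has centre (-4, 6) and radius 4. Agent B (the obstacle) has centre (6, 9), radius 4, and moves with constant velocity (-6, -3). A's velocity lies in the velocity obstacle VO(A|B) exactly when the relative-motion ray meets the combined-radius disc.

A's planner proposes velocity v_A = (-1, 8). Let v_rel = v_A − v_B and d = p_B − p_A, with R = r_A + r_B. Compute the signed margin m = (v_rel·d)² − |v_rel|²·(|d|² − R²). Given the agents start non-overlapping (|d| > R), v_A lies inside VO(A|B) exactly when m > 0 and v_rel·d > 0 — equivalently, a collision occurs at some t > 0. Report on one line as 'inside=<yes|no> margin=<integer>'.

d = (10, 3),  |d|² = 109;  R = 4+4 = 8,  c = 109−8² = 45
v_rel = (5, 11),  |v_rel|² = 146;  v_rel·d = (5)·(10) + (11)·(3) = 83
146·t² − 166·t + 45 = 0  ⇒  m = 83² − 146·45 = 319
m = 319 > 0,  v_rel·d = 83 > 0  ⇒  inside

inside=yes margin=319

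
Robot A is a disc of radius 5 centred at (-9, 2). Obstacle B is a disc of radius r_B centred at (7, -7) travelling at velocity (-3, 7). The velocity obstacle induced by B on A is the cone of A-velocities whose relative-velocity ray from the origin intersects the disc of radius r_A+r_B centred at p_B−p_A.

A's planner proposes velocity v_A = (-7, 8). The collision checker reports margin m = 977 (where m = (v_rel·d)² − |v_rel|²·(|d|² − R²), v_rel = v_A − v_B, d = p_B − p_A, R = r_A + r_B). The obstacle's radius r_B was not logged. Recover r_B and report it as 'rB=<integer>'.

m = 977
d = (16, -9);  v_rel = (-4, 1),  |v_rel|² = 17
v_rel×d = (-4)·(-9) − (1)·(16) = 20
since m = R²·17 − 20²:  R² = (400 + 977) / 17 = 81
R = √81 = 9  ⇒  r_B = 9 − 5 = 4

rB=4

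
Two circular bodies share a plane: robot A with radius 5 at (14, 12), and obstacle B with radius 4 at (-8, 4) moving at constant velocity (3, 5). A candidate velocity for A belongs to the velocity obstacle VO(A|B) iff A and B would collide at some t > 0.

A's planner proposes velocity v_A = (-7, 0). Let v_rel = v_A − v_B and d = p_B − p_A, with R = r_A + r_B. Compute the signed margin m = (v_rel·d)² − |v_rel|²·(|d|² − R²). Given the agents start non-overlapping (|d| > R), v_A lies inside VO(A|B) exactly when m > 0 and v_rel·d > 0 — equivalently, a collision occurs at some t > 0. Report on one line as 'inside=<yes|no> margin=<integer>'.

d = (-22, -8),  |d|² = 548;  R = 5+4 = 9,  c = 548−9² = 467
v_rel = (-10, -5),  |v_rel|² = 125;  v_rel·d = (-10)·(-22) + (-5)·(-8) = 260
125·t² − 520·t + 467 = 0  ⇒  m = 260² − 125·467 = 9225
m = 9225 > 0,  v_rel·d = 260 > 0  ⇒  inside

inside=yes margin=9225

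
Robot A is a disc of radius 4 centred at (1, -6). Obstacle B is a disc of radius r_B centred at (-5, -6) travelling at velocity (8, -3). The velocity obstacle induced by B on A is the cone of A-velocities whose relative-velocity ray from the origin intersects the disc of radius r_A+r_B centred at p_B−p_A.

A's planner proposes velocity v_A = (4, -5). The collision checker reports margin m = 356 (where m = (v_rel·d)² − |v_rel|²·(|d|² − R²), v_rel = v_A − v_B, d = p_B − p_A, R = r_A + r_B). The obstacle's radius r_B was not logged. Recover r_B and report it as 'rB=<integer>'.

m = 356
d = (-6, 0);  v_rel = (-4, -2),  |v_rel|² = 20
v_rel×d = (-4)·(0) − (-2)·(-6) = -12
since m = R²·20 − (-12)²:  R² = (144 + 356) / 20 = 25
R = √25 = 5  ⇒  r_B = 5 − 4 = 1

rB=1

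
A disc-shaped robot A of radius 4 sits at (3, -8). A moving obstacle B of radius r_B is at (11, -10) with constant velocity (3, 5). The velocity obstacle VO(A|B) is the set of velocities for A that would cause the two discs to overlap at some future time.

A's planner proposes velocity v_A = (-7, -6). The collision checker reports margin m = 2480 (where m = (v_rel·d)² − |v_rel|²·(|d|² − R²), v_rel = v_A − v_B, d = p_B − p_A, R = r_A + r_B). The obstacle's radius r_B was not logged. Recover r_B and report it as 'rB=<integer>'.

m = 2480
d = (8, -2);  v_rel = (-10, -11),  |v_rel|² = 221
v_rel×d = (-10)·(-2) − (-11)·(8) = 108
since m = R²·221 − 108²:  R² = (11664 + 2480) / 221 = 64
R = √64 = 8  ⇒  r_B = 8 − 4 = 4

rB=4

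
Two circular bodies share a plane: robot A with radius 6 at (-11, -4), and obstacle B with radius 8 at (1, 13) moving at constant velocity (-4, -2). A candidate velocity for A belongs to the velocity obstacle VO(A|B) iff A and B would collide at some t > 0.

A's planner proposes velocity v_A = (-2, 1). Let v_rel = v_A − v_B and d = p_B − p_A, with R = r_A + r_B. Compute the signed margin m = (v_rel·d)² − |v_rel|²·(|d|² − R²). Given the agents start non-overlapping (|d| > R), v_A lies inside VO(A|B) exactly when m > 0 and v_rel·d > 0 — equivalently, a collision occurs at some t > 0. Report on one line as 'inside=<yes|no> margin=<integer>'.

d = (12, 17),  |d|² = 433;  R = 6+8 = 14,  c = 433−14² = 237
v_rel = (2, 3),  |v_rel|² = 13;  v_rel·d = (2)·(12) + (3)·(17) = 75
13·t² − 150·t + 237 = 0  ⇒  m = 75² − 13·237 = 2544
m = 2544 > 0,  v_rel·d = 75 > 0  ⇒  inside

inside=yes margin=2544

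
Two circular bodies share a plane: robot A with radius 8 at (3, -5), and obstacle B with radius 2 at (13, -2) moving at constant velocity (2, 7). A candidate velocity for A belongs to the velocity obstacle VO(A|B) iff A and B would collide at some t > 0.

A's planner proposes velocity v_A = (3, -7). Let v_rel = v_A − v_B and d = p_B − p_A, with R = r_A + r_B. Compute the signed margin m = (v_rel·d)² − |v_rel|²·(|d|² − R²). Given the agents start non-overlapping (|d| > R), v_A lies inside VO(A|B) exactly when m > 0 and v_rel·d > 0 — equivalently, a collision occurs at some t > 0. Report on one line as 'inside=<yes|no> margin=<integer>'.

d = (10, 3),  |d|² = 109;  R = 8+2 = 10,  c = 109−10² = 9
v_rel = (1, -14),  |v_rel|² = 197;  v_rel·d = (1)·(10) + (-14)·(3) = -32
197·t² + 64·t + 9 = 0  ⇒  m = (-32)² − 197·9 = -749
m = -749 < 0,  v_rel·d = -32 < 0  ⇒  outside

inside=no margin=-749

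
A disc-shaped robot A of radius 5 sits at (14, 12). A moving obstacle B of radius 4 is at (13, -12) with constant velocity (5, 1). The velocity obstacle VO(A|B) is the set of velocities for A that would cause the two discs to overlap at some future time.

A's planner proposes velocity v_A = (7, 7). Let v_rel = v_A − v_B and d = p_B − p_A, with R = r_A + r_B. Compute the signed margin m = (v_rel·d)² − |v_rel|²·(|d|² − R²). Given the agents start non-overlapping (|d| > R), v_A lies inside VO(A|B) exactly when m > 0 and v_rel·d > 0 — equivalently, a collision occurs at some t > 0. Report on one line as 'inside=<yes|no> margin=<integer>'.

d = (-1, -24),  |d|² = 577;  R = 5+4 = 9,  c = 577−9² = 496
v_rel = (2, 6),  |v_rel|² = 40;  v_rel·d = (2)·(-1) + (6)·(-24) = -146
40·t² + 292·t + 496 = 0  ⇒  m = (-146)² − 40·496 = 1476
m = 1476 > 0,  v_rel·d = -146 < 0  ⇒  outside

inside=no margin=1476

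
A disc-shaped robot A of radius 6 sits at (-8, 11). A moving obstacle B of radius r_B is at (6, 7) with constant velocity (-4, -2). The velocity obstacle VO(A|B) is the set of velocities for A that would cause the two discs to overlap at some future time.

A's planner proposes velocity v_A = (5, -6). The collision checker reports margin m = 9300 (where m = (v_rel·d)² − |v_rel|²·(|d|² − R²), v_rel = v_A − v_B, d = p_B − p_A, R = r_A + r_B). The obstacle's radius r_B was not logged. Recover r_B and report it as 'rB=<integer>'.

m = 9300
d = (14, -4);  v_rel = (9, -4),  |v_rel|² = 97
v_rel×d = (9)·(-4) − (-4)·(14) = 20
since m = R²·97 − 20²:  R² = (400 + 9300) / 97 = 100
R = √100 = 10  ⇒  r_B = 10 − 6 = 4

rB=4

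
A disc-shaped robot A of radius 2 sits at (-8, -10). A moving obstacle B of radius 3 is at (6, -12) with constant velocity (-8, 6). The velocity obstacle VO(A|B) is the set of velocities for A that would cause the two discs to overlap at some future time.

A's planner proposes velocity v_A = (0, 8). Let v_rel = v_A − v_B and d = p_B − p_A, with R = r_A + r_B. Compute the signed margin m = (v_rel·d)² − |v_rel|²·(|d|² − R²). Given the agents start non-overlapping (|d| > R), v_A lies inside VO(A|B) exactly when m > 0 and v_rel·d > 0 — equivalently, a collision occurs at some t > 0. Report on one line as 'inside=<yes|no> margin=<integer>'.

d = (14, -2),  |d|² = 200;  R = 2+3 = 5,  c = 200−5² = 175
v_rel = (8, 2),  |v_rel|² = 68;  v_rel·d = (8)·(14) + (2)·(-2) = 108
68·t² − 216·t + 175 = 0  ⇒  m = 108² − 68·175 = -236
m = -236 < 0,  v_rel·d = 108 > 0  ⇒  outside

inside=no margin=-236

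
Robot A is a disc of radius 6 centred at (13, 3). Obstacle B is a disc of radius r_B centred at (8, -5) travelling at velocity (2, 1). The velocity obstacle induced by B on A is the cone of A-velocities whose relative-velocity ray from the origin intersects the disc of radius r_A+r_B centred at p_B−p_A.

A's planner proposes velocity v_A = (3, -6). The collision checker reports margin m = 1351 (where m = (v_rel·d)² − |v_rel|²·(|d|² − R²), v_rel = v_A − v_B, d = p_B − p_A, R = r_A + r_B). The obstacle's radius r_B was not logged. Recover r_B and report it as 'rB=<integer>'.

m = 1351
d = (-5, -8);  v_rel = (1, -7),  |v_rel|² = 50
v_rel×d = (1)·(-8) − (-7)·(-5) = -43
since m = R²·50 − (-43)²:  R² = (1849 + 1351) / 50 = 64
R = √64 = 8  ⇒  r_B = 8 − 6 = 2

rB=2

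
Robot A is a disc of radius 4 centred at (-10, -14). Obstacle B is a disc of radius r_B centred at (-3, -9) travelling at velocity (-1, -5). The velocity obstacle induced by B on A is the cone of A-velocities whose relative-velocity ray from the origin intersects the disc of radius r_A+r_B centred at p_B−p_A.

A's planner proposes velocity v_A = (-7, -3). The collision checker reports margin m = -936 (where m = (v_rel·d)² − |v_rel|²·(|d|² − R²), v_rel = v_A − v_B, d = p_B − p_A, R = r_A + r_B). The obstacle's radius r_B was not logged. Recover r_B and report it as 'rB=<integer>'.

m = -936
d = (7, 5);  v_rel = (-6, 2),  |v_rel|² = 40
v_rel×d = (-6)·(5) − (2)·(7) = -44
since m = R²·40 − (-44)²:  R² = (1936 + -936) / 40 = 25
R = √25 = 5  ⇒  r_B = 5 − 4 = 1

rB=1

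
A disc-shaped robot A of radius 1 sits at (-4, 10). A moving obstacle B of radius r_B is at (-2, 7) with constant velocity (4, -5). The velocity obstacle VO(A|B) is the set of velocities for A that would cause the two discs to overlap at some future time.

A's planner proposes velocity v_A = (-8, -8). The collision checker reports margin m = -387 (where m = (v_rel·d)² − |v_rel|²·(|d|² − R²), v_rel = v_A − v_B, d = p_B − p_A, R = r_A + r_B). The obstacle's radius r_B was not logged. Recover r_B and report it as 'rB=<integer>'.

m = -387
d = (2, -3);  v_rel = (-12, -3),  |v_rel|² = 153
v_rel×d = (-12)·(-3) − (-3)·(2) = 42
since m = R²·153 − 42²:  R² = (1764 + -387) / 153 = 9
R = √9 = 3  ⇒  r_B = 3 − 1 = 2

rB=2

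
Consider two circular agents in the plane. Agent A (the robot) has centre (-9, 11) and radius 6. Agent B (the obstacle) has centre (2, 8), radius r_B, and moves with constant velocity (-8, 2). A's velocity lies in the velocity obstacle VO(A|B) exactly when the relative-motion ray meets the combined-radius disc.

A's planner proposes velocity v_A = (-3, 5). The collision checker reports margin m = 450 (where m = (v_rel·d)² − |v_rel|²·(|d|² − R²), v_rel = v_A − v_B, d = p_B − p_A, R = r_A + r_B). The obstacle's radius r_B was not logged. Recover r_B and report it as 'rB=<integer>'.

m = 450
d = (11, -3);  v_rel = (5, 3),  |v_rel|² = 34
v_rel×d = (5)·(-3) − (3)·(11) = -48
since m = R²·34 − (-48)²:  R² = (2304 + 450) / 34 = 81
R = √81 = 9  ⇒  r_B = 9 − 6 = 3

rB=3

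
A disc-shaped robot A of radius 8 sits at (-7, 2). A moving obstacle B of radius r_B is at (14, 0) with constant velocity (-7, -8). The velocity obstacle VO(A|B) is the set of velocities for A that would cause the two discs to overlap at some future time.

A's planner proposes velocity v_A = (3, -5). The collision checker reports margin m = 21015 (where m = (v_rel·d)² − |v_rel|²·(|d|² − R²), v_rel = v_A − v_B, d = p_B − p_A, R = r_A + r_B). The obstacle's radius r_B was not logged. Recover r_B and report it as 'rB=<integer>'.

m = 21015
d = (21, -2);  v_rel = (10, 3),  |v_rel|² = 109
v_rel×d = (10)·(-2) − (3)·(21) = -83
since m = R²·109 − (-83)²:  R² = (6889 + 21015) / 109 = 256
R = √256 = 16  ⇒  r_B = 16 − 8 = 8

rB=8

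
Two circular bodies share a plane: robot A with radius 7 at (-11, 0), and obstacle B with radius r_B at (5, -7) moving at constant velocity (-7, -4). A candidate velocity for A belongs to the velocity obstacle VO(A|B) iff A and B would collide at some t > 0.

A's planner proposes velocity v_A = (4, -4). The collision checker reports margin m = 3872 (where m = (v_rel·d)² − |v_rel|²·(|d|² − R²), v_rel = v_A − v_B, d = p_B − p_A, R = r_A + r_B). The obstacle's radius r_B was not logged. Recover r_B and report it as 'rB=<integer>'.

m = 3872
d = (16, -7);  v_rel = (11, 0),  |v_rel|² = 121
v_rel×d = (11)·(-7) − (0)·(16) = -77
since m = R²·121 − (-77)²:  R² = (5929 + 3872) / 121 = 81
R = √81 = 9  ⇒  r_B = 9 − 7 = 2

rB=2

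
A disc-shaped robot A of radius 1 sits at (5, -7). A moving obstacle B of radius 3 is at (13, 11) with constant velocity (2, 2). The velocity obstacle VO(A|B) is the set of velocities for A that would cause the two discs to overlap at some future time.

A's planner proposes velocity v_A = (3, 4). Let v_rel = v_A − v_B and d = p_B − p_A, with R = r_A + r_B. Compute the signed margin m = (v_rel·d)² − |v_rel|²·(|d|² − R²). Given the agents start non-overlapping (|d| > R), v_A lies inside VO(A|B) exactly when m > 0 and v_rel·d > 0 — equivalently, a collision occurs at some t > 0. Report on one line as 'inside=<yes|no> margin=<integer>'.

d = (8, 18),  |d|² = 388;  R = 1+3 = 4,  c = 388−4² = 372
v_rel = (1, 2),  |v_rel|² = 5;  v_rel·d = (1)·(8) + (2)·(18) = 44
5·t² − 88·t + 372 = 0  ⇒  m = 44² − 5·372 = 76
m = 76 > 0,  v_rel·d = 44 > 0  ⇒  inside

inside=yes margin=76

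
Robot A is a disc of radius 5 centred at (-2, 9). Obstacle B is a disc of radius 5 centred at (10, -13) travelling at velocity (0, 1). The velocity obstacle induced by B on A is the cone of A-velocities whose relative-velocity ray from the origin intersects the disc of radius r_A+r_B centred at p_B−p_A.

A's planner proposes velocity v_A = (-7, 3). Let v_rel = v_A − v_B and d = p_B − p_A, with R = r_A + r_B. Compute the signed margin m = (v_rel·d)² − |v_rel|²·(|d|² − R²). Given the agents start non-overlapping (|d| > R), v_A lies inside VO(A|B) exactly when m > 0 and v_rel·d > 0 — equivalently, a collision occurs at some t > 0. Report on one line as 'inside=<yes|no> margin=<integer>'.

d = (12, -22),  |d|² = 628;  R = 5+5 = 10,  c = 628−10² = 528
v_rel = (-7, 2),  |v_rel|² = 53;  v_rel·d = (-7)·(12) + (2)·(-22) = -128
53·t² + 256·t + 528 = 0  ⇒  m = (-128)² − 53·528 = -11600
m = -11600 < 0,  v_rel·d = -128 < 0  ⇒  outside

inside=no margin=-11600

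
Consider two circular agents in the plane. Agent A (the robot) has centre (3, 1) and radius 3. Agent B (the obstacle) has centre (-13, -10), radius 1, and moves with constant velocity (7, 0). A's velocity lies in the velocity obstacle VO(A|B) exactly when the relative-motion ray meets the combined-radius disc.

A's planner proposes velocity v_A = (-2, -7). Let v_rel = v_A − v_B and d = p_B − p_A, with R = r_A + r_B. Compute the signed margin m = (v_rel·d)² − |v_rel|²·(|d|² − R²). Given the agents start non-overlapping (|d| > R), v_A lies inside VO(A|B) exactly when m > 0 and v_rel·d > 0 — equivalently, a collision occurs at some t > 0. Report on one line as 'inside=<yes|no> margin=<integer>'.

d = (-16, -11),  |d|² = 377;  R = 3+1 = 4,  c = 377−4² = 361
v_rel = (-9, -7),  |v_rel|² = 130;  v_rel·d = (-9)·(-16) + (-7)·(-11) = 221
130·t² − 442·t + 361 = 0  ⇒  m = 221² − 130·361 = 1911
m = 1911 > 0,  v_rel·d = 221 > 0  ⇒  inside

inside=yes margin=1911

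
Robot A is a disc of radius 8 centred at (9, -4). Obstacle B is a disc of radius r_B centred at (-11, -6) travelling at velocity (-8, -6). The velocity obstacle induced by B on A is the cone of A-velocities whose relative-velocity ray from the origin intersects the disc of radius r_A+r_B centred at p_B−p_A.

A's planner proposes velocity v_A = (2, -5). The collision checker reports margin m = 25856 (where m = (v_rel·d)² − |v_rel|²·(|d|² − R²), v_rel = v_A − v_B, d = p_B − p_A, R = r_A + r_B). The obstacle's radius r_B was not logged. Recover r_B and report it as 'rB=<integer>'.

m = 25856
d = (-20, -2);  v_rel = (10, 1),  |v_rel|² = 101
v_rel×d = (10)·(-2) − (1)·(-20) = 0
since m = R²·101 − 0²:  R² = (0 + 25856) / 101 = 256
R = √256 = 16  ⇒  r_B = 16 − 8 = 8

rB=8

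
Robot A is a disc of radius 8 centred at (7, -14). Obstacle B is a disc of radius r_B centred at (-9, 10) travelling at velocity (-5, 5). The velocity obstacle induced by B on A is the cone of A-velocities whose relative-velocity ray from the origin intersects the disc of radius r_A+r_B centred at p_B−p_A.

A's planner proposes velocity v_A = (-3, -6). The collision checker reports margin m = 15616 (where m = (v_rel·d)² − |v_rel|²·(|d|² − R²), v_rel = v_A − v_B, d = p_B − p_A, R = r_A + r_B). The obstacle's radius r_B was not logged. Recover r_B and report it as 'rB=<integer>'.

m = 15616
d = (-16, 24);  v_rel = (2, -11),  |v_rel|² = 125
v_rel×d = (2)·(24) − (-11)·(-16) = -128
since m = R²·125 − (-128)²:  R² = (16384 + 15616) / 125 = 256
R = √256 = 16  ⇒  r_B = 16 − 8 = 8

rB=8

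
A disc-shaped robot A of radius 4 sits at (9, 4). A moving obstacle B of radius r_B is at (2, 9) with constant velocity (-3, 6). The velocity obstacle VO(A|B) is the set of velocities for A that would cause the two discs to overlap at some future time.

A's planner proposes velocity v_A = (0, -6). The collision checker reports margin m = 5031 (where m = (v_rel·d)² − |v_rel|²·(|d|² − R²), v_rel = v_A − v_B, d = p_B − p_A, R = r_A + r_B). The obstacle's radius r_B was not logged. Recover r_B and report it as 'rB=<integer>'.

m = 5031
d = (-7, 5);  v_rel = (3, -12),  |v_rel|² = 153
v_rel×d = (3)·(5) − (-12)·(-7) = -69
since m = R²·153 − (-69)²:  R² = (4761 + 5031) / 153 = 64
R = √64 = 8  ⇒  r_B = 8 − 4 = 4

rB=4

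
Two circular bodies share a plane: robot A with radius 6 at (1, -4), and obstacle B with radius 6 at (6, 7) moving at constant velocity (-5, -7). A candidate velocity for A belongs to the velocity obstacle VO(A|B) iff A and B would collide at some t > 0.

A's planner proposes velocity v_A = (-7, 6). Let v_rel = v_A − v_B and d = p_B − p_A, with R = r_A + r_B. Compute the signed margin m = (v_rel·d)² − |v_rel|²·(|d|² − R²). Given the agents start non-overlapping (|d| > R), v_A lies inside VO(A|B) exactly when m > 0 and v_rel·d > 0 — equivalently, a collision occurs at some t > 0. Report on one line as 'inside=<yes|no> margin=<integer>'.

d = (5, 11),  |d|² = 146;  R = 6+6 = 12,  c = 146−12² = 2
v_rel = (-2, 13),  |v_rel|² = 173;  v_rel·d = (-2)·(5) + (13)·(11) = 133
173·t² − 266·t + 2 = 0  ⇒  m = 133² − 173·2 = 17343
m = 17343 > 0,  v_rel·d = 133 > 0  ⇒  inside

inside=yes margin=17343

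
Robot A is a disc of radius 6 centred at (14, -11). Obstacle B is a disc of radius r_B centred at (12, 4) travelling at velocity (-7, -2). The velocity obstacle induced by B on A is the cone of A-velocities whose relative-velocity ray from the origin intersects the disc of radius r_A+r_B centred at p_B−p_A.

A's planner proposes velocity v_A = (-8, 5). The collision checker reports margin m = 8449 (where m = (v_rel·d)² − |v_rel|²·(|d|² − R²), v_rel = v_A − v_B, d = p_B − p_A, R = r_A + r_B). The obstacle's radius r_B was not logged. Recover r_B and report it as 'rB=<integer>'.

m = 8449
d = (-2, 15);  v_rel = (-1, 7),  |v_rel|² = 50
v_rel×d = (-1)·(15) − (7)·(-2) = -1
since m = R²·50 − (-1)²:  R² = (1 + 8449) / 50 = 169
R = √169 = 13  ⇒  r_B = 13 − 6 = 7

rB=7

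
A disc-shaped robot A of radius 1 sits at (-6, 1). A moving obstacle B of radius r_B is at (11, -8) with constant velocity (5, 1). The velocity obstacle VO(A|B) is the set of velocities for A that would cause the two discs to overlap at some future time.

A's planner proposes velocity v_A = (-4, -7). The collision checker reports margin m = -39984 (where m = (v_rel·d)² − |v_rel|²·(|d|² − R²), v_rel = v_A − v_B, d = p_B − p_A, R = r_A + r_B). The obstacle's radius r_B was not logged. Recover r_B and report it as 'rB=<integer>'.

m = -39984
d = (17, -9);  v_rel = (-9, -8),  |v_rel|² = 145
v_rel×d = (-9)·(-9) − (-8)·(17) = 217
since m = R²·145 − 217²:  R² = (47089 + -39984) / 145 = 49
R = √49 = 7  ⇒  r_B = 7 − 1 = 6

rB=6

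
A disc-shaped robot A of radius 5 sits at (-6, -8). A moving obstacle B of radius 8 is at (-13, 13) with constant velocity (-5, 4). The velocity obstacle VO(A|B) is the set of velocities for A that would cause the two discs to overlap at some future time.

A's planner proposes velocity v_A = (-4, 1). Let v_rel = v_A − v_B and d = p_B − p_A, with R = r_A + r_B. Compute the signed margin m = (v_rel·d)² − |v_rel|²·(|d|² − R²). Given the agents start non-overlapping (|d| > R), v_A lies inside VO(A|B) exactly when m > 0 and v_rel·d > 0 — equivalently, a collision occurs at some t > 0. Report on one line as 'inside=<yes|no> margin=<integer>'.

d = (-7, 21),  |d|² = 490;  R = 5+8 = 13,  c = 490−13² = 321
v_rel = (1, -3),  |v_rel|² = 10;  v_rel·d = (1)·(-7) + (-3)·(21) = -70
10·t² + 140·t + 321 = 0  ⇒  m = (-70)² − 10·321 = 1690
m = 1690 > 0,  v_rel·d = -70 < 0  ⇒  outside

inside=no margin=1690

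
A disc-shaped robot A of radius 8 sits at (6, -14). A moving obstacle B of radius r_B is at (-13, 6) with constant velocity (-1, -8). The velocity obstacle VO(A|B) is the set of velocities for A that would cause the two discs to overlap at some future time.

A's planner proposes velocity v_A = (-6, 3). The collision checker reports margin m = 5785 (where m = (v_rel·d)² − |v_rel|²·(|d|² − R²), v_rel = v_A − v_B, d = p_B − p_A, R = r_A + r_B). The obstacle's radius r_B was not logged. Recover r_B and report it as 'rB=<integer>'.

m = 5785
d = (-19, 20);  v_rel = (-5, 11),  |v_rel|² = 146
v_rel×d = (-5)·(20) − (11)·(-19) = 109
since m = R²·146 − 109²:  R² = (11881 + 5785) / 146 = 121
R = √121 = 11  ⇒  r_B = 11 − 8 = 3

rB=3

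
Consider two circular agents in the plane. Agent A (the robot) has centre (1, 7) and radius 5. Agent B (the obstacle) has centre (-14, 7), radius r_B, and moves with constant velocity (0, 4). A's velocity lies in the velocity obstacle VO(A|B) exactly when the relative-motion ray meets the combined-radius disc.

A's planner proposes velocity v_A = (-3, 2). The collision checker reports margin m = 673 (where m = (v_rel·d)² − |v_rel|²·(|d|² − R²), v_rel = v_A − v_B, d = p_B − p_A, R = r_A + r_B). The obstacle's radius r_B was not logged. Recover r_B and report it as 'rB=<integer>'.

m = 673
d = (-15, 0);  v_rel = (-3, -2),  |v_rel|² = 13
v_rel×d = (-3)·(0) − (-2)·(-15) = -30
since m = R²·13 − (-30)²:  R² = (900 + 673) / 13 = 121
R = √121 = 11  ⇒  r_B = 11 − 5 = 6

rB=6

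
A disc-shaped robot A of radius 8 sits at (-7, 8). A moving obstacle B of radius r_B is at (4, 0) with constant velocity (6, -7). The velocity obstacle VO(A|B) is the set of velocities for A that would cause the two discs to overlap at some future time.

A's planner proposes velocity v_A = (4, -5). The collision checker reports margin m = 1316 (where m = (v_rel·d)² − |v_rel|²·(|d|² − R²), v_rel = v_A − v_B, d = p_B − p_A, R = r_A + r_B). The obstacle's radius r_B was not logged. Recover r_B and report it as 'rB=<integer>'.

m = 1316
d = (11, -8);  v_rel = (-2, 2),  |v_rel|² = 8
v_rel×d = (-2)·(-8) − (2)·(11) = -6
since m = R²·8 − (-6)²:  R² = (36 + 1316) / 8 = 169
R = √169 = 13  ⇒  r_B = 13 − 8 = 5

rB=5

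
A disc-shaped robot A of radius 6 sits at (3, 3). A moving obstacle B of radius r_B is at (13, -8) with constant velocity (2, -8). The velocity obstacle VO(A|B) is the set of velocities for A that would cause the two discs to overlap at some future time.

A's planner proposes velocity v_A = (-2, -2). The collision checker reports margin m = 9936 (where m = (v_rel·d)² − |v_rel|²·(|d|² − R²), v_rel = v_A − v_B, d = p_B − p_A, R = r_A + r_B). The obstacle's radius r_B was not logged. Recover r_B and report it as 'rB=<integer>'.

m = 9936
d = (10, -11);  v_rel = (-4, 6),  |v_rel|² = 52
v_rel×d = (-4)·(-11) − (6)·(10) = -16
since m = R²·52 − (-16)²:  R² = (256 + 9936) / 52 = 196
R = √196 = 14  ⇒  r_B = 14 − 6 = 8

rB=8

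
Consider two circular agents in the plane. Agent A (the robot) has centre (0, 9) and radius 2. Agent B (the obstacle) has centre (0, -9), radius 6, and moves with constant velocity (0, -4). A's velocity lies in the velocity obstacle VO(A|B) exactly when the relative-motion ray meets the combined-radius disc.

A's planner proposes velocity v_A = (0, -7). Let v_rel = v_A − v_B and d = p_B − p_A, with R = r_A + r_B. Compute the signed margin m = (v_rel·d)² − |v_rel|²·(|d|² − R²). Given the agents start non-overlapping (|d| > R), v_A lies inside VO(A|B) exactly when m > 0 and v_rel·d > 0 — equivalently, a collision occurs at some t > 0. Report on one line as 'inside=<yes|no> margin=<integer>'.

d = (0, -18),  |d|² = 324;  R = 2+6 = 8,  c = 324−8² = 260
v_rel = (0, -3),  |v_rel|² = 9;  v_rel·d = (0)·(0) + (-3)·(-18) = 54
9·t² − 108·t + 260 = 0  ⇒  m = 54² − 9·260 = 576
m = 576 > 0,  v_rel·d = 54 > 0  ⇒  inside

inside=yes margin=576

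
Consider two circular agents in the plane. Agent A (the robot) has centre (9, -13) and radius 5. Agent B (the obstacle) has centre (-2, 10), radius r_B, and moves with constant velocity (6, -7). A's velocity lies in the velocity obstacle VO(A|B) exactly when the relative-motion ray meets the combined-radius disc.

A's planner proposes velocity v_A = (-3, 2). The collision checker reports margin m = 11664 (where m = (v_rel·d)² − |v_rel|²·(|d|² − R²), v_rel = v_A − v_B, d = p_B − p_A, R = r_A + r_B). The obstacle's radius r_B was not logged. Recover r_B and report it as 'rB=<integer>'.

m = 11664
d = (-11, 23);  v_rel = (-9, 9),  |v_rel|² = 162
v_rel×d = (-9)·(23) − (9)·(-11) = -108
since m = R²·162 − (-108)²:  R² = (11664 + 11664) / 162 = 144
R = √144 = 12  ⇒  r_B = 12 − 5 = 7

rB=7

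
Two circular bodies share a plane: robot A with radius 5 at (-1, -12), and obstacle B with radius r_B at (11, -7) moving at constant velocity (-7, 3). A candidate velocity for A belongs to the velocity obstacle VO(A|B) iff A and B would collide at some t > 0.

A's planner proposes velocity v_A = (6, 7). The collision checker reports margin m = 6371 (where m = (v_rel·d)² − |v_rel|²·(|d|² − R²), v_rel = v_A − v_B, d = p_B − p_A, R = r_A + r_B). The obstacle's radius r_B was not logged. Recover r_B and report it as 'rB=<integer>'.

m = 6371
d = (12, 5);  v_rel = (13, 4),  |v_rel|² = 185
v_rel×d = (13)·(5) − (4)·(12) = 17
since m = R²·185 − 17²:  R² = (289 + 6371) / 185 = 36
R = √36 = 6  ⇒  r_B = 6 − 5 = 1

rB=1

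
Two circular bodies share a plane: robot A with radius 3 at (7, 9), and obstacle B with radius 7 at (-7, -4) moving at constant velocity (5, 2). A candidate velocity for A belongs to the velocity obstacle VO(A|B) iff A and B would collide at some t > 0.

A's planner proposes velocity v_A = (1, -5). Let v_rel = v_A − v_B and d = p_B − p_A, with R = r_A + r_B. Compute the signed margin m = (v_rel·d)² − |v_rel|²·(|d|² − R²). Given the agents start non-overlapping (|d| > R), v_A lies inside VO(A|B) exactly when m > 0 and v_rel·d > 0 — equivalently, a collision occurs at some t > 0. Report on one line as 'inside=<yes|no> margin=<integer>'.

d = (-14, -13),  |d|² = 365;  R = 3+7 = 10,  c = 365−10² = 265
v_rel = (-4, -7),  |v_rel|² = 65;  v_rel·d = (-4)·(-14) + (-7)·(-13) = 147
65·t² − 294·t + 265 = 0  ⇒  m = 147² − 65·265 = 4384
m = 4384 > 0,  v_rel·d = 147 > 0  ⇒  inside

inside=yes margin=4384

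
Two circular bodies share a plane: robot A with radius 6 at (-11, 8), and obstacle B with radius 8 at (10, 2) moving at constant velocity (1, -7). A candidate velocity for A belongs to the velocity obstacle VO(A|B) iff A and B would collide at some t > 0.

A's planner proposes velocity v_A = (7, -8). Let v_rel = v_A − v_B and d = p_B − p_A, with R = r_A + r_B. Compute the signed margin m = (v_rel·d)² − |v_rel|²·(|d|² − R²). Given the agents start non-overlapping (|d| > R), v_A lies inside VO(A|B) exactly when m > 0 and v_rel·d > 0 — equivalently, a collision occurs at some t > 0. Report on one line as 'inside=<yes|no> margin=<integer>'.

d = (21, -6),  |d|² = 477;  R = 6+8 = 14,  c = 477−14² = 281
v_rel = (6, -1),  |v_rel|² = 37;  v_rel·d = (6)·(21) + (-1)·(-6) = 132
37·t² − 264·t + 281 = 0  ⇒  m = 132² − 37·281 = 7027
m = 7027 > 0,  v_rel·d = 132 > 0  ⇒  inside

inside=yes margin=7027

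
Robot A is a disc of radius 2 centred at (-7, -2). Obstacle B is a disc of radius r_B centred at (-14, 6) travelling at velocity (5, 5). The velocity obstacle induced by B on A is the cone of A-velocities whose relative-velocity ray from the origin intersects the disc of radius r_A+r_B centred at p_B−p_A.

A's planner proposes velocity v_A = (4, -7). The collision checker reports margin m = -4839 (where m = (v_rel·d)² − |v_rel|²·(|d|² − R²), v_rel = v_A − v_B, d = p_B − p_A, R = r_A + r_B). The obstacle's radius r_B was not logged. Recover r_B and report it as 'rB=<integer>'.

m = -4839
d = (-7, 8);  v_rel = (-1, -12),  |v_rel|² = 145
v_rel×d = (-1)·(8) − (-12)·(-7) = -92
since m = R²·145 − (-92)²:  R² = (8464 + -4839) / 145 = 25
R = √25 = 5  ⇒  r_B = 5 − 2 = 3

rB=3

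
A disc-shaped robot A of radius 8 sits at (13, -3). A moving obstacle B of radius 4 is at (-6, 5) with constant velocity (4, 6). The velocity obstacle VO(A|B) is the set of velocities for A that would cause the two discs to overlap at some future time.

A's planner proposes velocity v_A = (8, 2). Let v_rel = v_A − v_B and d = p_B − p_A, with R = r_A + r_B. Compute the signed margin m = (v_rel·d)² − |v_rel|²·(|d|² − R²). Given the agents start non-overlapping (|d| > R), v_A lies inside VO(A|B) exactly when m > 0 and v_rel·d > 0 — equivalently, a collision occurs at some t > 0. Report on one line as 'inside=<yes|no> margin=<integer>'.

d = (-19, 8),  |d|² = 425;  R = 8+4 = 12,  c = 425−12² = 281
v_rel = (4, -4),  |v_rel|² = 32;  v_rel·d = (4)·(-19) + (-4)·(8) = -108
32·t² + 216·t + 281 = 0  ⇒  m = (-108)² − 32·281 = 2672
m = 2672 > 0,  v_rel·d = -108 < 0  ⇒  outside

inside=no margin=2672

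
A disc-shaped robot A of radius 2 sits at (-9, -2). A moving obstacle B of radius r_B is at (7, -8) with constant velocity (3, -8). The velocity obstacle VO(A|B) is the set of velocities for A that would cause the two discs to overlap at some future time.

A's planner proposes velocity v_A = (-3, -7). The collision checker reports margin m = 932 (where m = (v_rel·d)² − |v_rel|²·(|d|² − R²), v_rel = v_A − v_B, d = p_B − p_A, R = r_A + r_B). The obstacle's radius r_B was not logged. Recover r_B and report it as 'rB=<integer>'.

m = 932
d = (16, -6);  v_rel = (-6, 1),  |v_rel|² = 37
v_rel×d = (-6)·(-6) − (1)·(16) = 20
since m = R²·37 − 20²:  R² = (400 + 932) / 37 = 36
R = √36 = 6  ⇒  r_B = 6 − 2 = 4

rB=4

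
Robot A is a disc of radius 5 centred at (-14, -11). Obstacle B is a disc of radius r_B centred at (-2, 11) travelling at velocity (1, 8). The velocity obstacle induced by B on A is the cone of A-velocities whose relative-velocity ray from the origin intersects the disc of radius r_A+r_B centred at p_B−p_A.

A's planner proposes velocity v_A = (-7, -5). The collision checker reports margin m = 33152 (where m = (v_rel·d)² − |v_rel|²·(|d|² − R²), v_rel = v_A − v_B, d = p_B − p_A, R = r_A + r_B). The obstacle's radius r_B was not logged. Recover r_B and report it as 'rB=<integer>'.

m = 33152
d = (12, 22);  v_rel = (-8, -13),  |v_rel|² = 233
v_rel×d = (-8)·(22) − (-13)·(12) = -20
since m = R²·233 − (-20)²:  R² = (400 + 33152) / 233 = 144
R = √144 = 12  ⇒  r_B = 12 − 5 = 7

rB=7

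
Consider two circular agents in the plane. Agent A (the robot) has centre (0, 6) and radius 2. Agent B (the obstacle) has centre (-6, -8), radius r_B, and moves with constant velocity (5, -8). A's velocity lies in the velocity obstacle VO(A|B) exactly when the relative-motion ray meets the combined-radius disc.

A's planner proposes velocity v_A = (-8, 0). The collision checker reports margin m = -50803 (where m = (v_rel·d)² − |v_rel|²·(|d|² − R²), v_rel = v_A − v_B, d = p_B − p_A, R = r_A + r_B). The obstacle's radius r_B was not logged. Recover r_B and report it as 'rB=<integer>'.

m = -50803
d = (-6, -14);  v_rel = (-13, 8),  |v_rel|² = 233
v_rel×d = (-13)·(-14) − (8)·(-6) = 230
since m = R²·233 − 230²:  R² = (52900 + -50803) / 233 = 9
R = √9 = 3  ⇒  r_B = 3 − 2 = 1

rB=1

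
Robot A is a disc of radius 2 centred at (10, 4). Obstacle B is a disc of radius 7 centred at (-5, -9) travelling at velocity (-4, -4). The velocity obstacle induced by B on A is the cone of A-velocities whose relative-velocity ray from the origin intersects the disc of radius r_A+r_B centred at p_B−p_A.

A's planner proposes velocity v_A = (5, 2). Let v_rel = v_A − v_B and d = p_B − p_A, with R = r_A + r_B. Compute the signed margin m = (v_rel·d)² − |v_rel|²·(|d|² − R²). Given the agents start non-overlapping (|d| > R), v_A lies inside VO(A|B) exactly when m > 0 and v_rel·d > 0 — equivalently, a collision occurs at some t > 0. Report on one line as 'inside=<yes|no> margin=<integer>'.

d = (-15, -13),  |d|² = 394;  R = 2+7 = 9,  c = 394−9² = 313
v_rel = (9, 6),  |v_rel|² = 117;  v_rel·d = (9)·(-15) + (6)·(-13) = -213
117·t² + 426·t + 313 = 0  ⇒  m = (-213)² − 117·313 = 8748
m = 8748 > 0,  v_rel·d = -213 < 0  ⇒  outside

inside=no margin=8748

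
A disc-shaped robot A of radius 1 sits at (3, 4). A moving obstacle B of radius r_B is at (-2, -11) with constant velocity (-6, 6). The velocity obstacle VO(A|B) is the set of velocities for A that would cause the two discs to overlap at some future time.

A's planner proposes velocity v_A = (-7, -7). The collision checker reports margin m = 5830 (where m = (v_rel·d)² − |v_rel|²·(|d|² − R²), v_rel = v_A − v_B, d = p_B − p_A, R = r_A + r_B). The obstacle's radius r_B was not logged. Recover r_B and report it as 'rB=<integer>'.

m = 5830
d = (-5, -15);  v_rel = (-1, -13),  |v_rel|² = 170
v_rel×d = (-1)·(-15) − (-13)·(-5) = -50
since m = R²·170 − (-50)²:  R² = (2500 + 5830) / 170 = 49
R = √49 = 7  ⇒  r_B = 7 − 1 = 6

rB=6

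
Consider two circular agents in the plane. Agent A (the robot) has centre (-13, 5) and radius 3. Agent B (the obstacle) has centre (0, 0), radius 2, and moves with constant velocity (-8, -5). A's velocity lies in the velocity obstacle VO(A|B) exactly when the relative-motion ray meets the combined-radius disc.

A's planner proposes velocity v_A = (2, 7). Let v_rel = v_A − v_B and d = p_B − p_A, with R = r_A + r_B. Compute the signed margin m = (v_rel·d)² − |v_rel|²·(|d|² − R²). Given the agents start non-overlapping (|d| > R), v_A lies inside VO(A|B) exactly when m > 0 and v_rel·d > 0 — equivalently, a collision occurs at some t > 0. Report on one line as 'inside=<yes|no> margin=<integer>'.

d = (13, -5),  |d|² = 194;  R = 3+2 = 5,  c = 194−5² = 169
v_rel = (10, 12),  |v_rel|² = 244;  v_rel·d = (10)·(13) + (12)·(-5) = 70
244·t² − 140·t + 169 = 0  ⇒  m = 70² − 244·169 = -36336
m = -36336 < 0,  v_rel·d = 70 > 0  ⇒  outside

inside=no margin=-36336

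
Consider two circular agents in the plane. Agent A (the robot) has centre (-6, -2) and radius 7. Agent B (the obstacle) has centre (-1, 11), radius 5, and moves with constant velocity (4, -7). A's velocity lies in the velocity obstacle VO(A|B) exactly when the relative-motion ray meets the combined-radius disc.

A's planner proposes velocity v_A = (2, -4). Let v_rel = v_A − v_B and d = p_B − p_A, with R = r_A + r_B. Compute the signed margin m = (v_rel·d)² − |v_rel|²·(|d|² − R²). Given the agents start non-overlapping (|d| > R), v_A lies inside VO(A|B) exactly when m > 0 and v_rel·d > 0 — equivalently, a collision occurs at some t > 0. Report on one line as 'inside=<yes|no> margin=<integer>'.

d = (5, 13),  |d|² = 194;  R = 7+5 = 12,  c = 194−12² = 50
v_rel = (-2, 3),  |v_rel|² = 13;  v_rel·d = (-2)·(5) + (3)·(13) = 29
13·t² − 58·t + 50 = 0  ⇒  m = 29² − 13·50 = 191
m = 191 > 0,  v_rel·d = 29 > 0  ⇒  inside

inside=yes margin=191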